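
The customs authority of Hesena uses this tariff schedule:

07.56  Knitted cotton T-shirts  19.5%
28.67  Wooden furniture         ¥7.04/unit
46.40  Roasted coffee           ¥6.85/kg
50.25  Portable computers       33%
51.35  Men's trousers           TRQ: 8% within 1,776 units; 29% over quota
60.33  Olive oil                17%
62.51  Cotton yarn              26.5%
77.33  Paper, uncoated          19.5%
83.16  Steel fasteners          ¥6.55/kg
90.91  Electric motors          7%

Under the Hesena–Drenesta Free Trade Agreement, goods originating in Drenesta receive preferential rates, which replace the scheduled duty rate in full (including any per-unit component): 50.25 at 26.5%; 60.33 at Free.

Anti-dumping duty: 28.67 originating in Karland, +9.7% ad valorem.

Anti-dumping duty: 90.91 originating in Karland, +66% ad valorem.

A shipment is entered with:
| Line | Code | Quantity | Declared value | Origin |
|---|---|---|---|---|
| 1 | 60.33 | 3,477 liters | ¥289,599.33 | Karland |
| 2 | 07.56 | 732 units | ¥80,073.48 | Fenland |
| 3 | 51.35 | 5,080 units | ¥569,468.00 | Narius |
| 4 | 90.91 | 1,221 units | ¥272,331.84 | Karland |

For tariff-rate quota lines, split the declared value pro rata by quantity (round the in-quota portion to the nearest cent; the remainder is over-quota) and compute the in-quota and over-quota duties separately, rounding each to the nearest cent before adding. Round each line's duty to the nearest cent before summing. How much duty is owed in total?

Line 1 (60.33, Karland, 3,477 liters, ¥289,599.33):
Base rate for 60.33 is 17%.
60.33 has an FTA preferential rate, but origin Karland is not Drenesta; base rate stands.
Duty = ¥289,599.33 × 17% = ¥49,231.89.
Line 2 (07.56, Fenland, 732 units, ¥80,073.48):
Base rate for 07.56 is 19.5%.
Duty = ¥80,073.48 × 19.5% = ¥15,614.33.
Line 3 (51.35, Narius, 5,080 units, ¥569,468.00):
Code 51.35 is under a tariff-rate quota (threshold 1,776 units). In-quota: 1,776 units at 8%; over-quota: 3,304 units at 29%.
Pro-rata value split: in-quota = ¥569,468.00 × 1,776/5,080 = ¥199,089.60; over-quota = ¥569,468.00 − ¥199,089.60 = ¥370,378.40.
In-quota duty = ¥199,089.60 × 8% = ¥15,927.17. Over-quota duty = ¥370,378.40 × 29% = ¥107,409.74.
Line duty = ¥15,927.17 + ¥107,409.74 = ¥123,336.91.
Line 4 (90.91, Karland, 1,221 units, ¥272,331.84):
Base rate for 90.91 is 7%.
Additional duty on 90.91 from Karland: +66%. Applied ad valorem rate: 7% + 66% = 73%.
Duty = ¥272,331.84 × 73% = ¥198,802.24.
Total = ¥49,231.89 + ¥15,614.33 + ¥123,336.91 + ¥198,802.24 = ¥386,985.37.

¥386,985.37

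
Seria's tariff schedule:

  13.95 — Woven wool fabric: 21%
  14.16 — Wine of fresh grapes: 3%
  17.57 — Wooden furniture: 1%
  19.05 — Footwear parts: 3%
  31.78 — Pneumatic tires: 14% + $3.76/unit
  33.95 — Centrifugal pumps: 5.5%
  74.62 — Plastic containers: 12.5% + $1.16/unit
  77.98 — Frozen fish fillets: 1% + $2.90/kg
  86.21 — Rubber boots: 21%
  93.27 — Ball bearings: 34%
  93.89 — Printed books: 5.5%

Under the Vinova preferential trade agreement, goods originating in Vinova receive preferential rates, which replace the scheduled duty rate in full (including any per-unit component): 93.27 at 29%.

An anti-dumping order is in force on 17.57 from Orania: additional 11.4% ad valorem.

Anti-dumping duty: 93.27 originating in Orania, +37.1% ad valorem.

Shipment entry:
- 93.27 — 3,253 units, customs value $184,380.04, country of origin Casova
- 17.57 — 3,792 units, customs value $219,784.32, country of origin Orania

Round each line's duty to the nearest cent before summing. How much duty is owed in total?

$89,942.47

Line 1 (93.27, Casova, 3,253 units, $184,380.04):
Base rate for 93.27 is 34%.
93.27 has an FTA preferential rate, but origin Casova is not Vinova; base rate stands.
The additional-duty order on 93.27 targets Orania, not Casova; it does not apply.
Duty = $184,380.04 × 34% = $62,689.21.
Line 2 (17.57, Orania, 3,792 units, $219,784.32):
Base rate for 17.57 is 1%.
Additional duty on 17.57 from Orania: +11.4%. Applied ad valorem rate: 1% + 11.4% = 12.4%.
Duty = $219,784.32 × 12.4% = $27,253.26.
Total = $62,689.21 + $27,253.26 = $89,942.47.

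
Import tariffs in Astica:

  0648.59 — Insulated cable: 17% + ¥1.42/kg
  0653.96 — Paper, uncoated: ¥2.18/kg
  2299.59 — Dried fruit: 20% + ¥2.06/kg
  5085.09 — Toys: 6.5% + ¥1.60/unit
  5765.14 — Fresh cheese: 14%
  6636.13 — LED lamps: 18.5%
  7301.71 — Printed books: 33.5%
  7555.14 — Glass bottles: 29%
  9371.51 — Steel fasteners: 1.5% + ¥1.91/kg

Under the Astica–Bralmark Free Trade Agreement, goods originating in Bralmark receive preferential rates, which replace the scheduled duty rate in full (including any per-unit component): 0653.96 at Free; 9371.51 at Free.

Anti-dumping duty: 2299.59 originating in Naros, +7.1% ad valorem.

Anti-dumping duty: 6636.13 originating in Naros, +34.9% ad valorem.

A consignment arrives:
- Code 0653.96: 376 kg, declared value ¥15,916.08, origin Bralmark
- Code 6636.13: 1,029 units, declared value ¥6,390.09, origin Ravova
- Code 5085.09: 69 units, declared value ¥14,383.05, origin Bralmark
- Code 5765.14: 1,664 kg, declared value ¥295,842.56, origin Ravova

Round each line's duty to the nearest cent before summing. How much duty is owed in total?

Line 1 (0653.96, Bralmark, 376 kg, ¥15,916.08):
Base rate for 0653.96 is ¥2.18/kg.
Origin Bralmark qualifies under the Astica–Bralmark agreement and 0653.96 is covered: preferential rate Free applies instead.
Duty = ¥15,916.08 × 0% = ¥0.00.
Line 2 (6636.13, Ravova, 1,029 units, ¥6,390.09):
Base rate for 6636.13 is 18.5%.
The additional-duty order on 6636.13 targets Naros, not Ravova; it does not apply.
Duty = ¥6,390.09 × 18.5% = ¥1,182.17.
Line 3 (5085.09, Bralmark, 69 units, ¥14,383.05):
Base rate for 5085.09 is 6.5% + ¥1.60/unit.
Origin Bralmark is the FTA partner but 5085.09 is not on the preference list; base rate stands.
Duty = ¥14,383.05 × 6.5% + 69 × ¥1.60 = ¥1,045.30.
Line 4 (5765.14, Ravova, 1,664 kg, ¥295,842.56):
Base rate for 5765.14 is 14%.
Duty = ¥295,842.56 × 14% = ¥41,417.96.
Total = ¥0.00 + ¥1,182.17 + ¥1,045.30 + ¥41,417.96 = ¥43,645.43.

¥43,645.43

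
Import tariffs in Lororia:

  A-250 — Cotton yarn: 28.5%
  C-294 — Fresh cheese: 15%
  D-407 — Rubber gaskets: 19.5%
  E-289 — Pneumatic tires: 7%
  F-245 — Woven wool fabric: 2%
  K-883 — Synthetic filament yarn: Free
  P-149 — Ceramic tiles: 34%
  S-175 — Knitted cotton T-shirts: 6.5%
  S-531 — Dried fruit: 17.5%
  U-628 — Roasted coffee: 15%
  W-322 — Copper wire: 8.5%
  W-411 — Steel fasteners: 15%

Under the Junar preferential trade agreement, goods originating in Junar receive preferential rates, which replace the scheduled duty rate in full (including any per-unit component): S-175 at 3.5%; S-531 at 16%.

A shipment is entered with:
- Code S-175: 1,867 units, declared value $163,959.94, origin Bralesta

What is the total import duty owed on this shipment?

Line 1 (S-175, Bralesta, 1,867 units, $163,959.94):
Base rate for S-175 is 6.5%.
S-175 has an FTA preferential rate, but origin Bralesta is not Junar; base rate stands.
Duty = $163,959.94 × 6.5% = $10,657.40.

$10,657.40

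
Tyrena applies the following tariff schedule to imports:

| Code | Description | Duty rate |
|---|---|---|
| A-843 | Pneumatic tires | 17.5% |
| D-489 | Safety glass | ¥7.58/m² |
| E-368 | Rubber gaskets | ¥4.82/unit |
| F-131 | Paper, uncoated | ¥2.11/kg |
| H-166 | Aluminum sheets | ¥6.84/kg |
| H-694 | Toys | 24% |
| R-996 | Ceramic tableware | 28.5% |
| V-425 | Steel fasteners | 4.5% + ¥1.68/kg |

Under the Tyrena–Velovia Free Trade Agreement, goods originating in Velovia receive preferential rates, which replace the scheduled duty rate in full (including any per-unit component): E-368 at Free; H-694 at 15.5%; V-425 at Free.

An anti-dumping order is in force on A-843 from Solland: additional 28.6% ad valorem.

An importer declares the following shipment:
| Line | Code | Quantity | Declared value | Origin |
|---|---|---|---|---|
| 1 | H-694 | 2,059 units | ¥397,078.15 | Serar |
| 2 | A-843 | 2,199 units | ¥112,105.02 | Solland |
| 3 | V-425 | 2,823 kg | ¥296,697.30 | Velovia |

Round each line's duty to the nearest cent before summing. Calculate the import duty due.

¥146,979.17

Line 1 (H-694, Serar, 2,059 units, ¥397,078.15):
Base rate for H-694 is 24%.
H-694 has an FTA preferential rate, but origin Serar is not Velovia; base rate stands.
Duty = ¥397,078.15 × 24% = ¥95,298.76.
Line 2 (A-843, Solland, 2,199 units, ¥112,105.02):
Base rate for A-843 is 17.5%.
Additional duty on A-843 from Solland: +28.6%. Applied ad valorem rate: 17.5% + 28.6% = 46.1%.
Duty = ¥112,105.02 × 46.1% = ¥51,680.41.
Line 3 (V-425, Velovia, 2,823 kg, ¥296,697.30):
Base rate for V-425 is 4.5% + ¥1.68/kg.
Origin Velovia qualifies under the Tyrena–Velovia agreement and V-425 is covered: preferential rate Free applies instead.
Duty = ¥296,697.30 × 0% = ¥0.00.
Total = ¥95,298.76 + ¥51,680.41 + ¥0.00 = ¥146,979.17.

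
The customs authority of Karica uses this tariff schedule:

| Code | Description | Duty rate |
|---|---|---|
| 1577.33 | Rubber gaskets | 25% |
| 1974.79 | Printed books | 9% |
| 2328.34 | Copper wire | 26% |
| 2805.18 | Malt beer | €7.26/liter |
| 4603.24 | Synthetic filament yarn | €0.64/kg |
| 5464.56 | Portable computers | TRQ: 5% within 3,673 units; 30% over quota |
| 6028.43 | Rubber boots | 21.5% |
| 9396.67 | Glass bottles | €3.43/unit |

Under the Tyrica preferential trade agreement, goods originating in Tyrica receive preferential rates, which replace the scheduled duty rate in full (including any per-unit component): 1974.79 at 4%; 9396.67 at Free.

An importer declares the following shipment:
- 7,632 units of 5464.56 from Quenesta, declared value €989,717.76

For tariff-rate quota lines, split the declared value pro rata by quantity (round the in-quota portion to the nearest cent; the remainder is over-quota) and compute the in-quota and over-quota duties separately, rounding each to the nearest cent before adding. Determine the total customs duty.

Line 1 (5464.56, Quenesta, 7,632 units, €989,717.76):
Code 5464.56 is under a tariff-rate quota (threshold 3,673 units). In-quota: 3,673 units at 5%; over-quota: 3,959 units at 30%.
Pro-rata value split: in-quota = €989,717.76 × 3,673/7,632 = €476,314.64; over-quota = €989,717.76 − €476,314.64 = €513,403.12.
In-quota duty = €476,314.64 × 5% = €23,815.73. Over-quota duty = €513,403.12 × 30% = €154,020.94.
Line duty = €23,815.73 + €154,020.94 = €177,836.67.

€177,836.67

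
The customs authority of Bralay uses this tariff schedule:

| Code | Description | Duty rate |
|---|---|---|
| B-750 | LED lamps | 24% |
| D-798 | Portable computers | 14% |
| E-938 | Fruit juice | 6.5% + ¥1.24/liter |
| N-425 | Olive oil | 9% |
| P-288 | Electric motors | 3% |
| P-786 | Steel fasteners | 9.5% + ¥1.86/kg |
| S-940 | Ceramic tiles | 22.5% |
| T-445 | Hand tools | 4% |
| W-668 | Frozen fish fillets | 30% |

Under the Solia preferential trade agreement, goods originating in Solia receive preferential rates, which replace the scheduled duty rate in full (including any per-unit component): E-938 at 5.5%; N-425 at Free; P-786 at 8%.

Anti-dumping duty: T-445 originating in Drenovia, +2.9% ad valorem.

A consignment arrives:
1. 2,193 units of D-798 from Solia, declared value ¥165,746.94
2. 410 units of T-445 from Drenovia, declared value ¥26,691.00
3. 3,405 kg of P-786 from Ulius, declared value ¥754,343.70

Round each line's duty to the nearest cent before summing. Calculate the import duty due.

Line 1 (D-798, Solia, 2,193 units, ¥165,746.94):
Base rate for D-798 is 14%.
Origin Solia is the FTA partner but D-798 is not on the preference list; base rate stands.
Duty = ¥165,746.94 × 14% = ¥23,204.57.
Line 2 (T-445, Drenovia, 410 units, ¥26,691.00):
Base rate for T-445 is 4%.
Additional duty on T-445 from Drenovia: +2.9%. Applied ad valorem rate: 4% + 2.9% = 6.9%.
Duty = ¥26,691.00 × 6.9% = ¥1,841.68.
Line 3 (P-786, Ulius, 3,405 kg, ¥754,343.70):
Base rate for P-786 is 9.5% + ¥1.86/kg.
P-786 has an FTA preferential rate, but origin Ulius is not Solia; base rate stands.
Duty = ¥754,343.70 × 9.5% + 3,405 × ¥1.86 = ¥77,995.95.
Total = ¥23,204.57 + ¥1,841.68 + ¥77,995.95 = ¥103,042.20.

¥103,042.20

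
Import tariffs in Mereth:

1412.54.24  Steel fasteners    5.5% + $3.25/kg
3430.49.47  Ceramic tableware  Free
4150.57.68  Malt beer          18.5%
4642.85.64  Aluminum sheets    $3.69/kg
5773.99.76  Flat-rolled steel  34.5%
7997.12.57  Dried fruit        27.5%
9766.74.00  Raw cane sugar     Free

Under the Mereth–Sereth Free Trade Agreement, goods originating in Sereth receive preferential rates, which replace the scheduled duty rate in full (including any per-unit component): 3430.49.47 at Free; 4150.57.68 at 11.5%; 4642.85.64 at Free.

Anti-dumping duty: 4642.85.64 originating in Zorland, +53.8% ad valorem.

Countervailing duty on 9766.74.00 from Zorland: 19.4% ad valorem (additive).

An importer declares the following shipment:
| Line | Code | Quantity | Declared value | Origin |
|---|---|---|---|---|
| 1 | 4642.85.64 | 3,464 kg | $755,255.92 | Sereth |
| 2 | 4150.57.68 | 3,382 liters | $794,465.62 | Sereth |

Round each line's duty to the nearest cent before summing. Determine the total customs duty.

Line 1 (4642.85.64, Sereth, 3,464 kg, $755,255.92):
Base rate for 4642.85.64 is $3.69/kg.
Origin Sereth qualifies under the Mereth–Sereth agreement and 4642.85.64 is covered: preferential rate Free applies instead.
The additional-duty order on 4642.85.64 targets Zorland, not Sereth; it does not apply.
Duty = $755,255.92 × 0% = $0.00.
Line 2 (4150.57.68, Sereth, 3,382 liters, $794,465.62):
Base rate for 4150.57.68 is 18.5%.
Origin Sereth qualifies under the Mereth–Sereth agreement and 4150.57.68 is covered: preferential rate 11.5% applies instead.
Duty = $794,465.62 × 11.5% = $91,363.55.
Total = $0.00 + $91,363.55 = $91,363.55.

$91,363.55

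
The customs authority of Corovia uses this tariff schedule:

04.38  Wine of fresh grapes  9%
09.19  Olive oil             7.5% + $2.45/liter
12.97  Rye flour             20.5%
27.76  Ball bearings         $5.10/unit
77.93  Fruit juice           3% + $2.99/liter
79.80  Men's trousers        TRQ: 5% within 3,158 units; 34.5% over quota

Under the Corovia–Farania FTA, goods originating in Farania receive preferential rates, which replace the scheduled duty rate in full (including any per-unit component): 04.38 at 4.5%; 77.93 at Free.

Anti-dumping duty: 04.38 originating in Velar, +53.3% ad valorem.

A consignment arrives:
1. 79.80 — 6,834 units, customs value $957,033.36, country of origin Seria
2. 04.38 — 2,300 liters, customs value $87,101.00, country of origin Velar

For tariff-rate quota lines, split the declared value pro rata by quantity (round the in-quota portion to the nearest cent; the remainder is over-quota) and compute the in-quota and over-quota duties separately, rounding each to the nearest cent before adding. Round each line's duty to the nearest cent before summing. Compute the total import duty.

Line 1 (79.80, Seria, 6,834 units, $957,033.36):
Code 79.80 is under a tariff-rate quota (threshold 3,158 units). In-quota: 3,158 units at 5%; over-quota: 3,676 units at 34.5%.
Pro-rata value split: in-quota = $957,033.36 × 3,158/6,834 = $442,246.32; over-quota = $957,033.36 − $442,246.32 = $514,787.04.
In-quota duty = $442,246.32 × 5% = $22,112.32. Over-quota duty = $514,787.04 × 34.5% = $177,601.53.
Line duty = $22,112.32 + $177,601.53 = $199,713.85.
Line 2 (04.38, Velar, 2,300 liters, $87,101.00):
Base rate for 04.38 is 9%.
04.38 has an FTA preferential rate, but origin Velar is not Farania; base rate stands.
Additional duty on 04.38 from Velar: +53.3%. Applied ad valorem rate: 9% + 53.3% = 62.3%.
Duty = $87,101.00 × 62.3% = $54,263.92.
Total = $199,713.85 + $54,263.92 = $253,977.77.

$253,977.77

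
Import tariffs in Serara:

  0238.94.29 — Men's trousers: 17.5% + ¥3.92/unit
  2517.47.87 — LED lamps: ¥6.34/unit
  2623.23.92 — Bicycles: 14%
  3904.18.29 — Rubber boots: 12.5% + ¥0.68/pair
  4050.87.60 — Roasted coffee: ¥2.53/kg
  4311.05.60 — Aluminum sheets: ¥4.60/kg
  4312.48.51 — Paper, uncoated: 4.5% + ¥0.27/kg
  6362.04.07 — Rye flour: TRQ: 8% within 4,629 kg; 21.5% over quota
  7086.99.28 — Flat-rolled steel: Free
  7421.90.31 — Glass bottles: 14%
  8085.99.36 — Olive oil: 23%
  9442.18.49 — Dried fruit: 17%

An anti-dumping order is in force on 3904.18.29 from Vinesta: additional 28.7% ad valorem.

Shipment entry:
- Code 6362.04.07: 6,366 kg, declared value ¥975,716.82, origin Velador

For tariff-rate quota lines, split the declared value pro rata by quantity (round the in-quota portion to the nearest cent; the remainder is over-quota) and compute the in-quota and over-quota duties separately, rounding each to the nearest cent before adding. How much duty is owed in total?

Line 1 (6362.04.07, Velador, 6,366 kg, ¥975,716.82):
Code 6362.04.07 is under a tariff-rate quota (threshold 4,629 kg). In-quota: 4,629 kg at 8%; over-quota: 1,737 kg at 21.5%.
Pro-rata value split: in-quota = ¥975,716.82 × 4,629/6,366 = ¥709,486.83; over-quota = ¥975,716.82 − ¥709,486.83 = ¥266,229.99.
In-quota duty = ¥709,486.83 × 8% = ¥56,758.95. Over-quota duty = ¥266,229.99 × 21.5% = ¥57,239.45.
Line duty = ¥56,758.95 + ¥57,239.45 = ¥113,998.40.

¥113,998.40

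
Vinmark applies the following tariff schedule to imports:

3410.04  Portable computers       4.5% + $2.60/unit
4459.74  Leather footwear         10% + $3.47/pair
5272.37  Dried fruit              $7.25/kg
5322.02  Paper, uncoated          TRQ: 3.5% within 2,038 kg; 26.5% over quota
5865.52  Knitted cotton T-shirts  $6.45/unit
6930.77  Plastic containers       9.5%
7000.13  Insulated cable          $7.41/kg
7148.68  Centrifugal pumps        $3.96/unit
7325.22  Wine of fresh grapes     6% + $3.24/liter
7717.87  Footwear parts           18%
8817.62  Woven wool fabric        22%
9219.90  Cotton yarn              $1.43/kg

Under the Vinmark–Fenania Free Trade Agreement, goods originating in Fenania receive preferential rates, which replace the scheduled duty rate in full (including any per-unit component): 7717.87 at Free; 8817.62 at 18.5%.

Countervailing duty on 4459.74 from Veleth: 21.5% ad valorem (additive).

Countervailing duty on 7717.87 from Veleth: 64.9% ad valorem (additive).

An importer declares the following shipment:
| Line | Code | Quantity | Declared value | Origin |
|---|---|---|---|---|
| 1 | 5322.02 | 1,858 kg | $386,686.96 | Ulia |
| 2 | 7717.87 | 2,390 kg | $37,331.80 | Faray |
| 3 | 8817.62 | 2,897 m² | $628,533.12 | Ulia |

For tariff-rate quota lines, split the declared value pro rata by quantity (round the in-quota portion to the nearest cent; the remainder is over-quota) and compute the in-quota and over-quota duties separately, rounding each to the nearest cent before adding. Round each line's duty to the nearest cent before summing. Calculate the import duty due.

$158,531.05

Line 1 (5322.02, Ulia, 1,858 kg, $386,686.96):
Code 5322.02 is under a tariff-rate quota (threshold 2,038 kg). Quantity 1,858 kg is within the quota, so the in-quota rate 3.5% applies to the full value.
Duty = $386,686.96 × 3.5% = $13,534.04.
Line 2 (7717.87, Faray, 2,390 kg, $37,331.80):
Base rate for 7717.87 is 18%.
7717.87 has an FTA preferential rate, but origin Faray is not Fenania; base rate stands.
The additional-duty order on 7717.87 targets Veleth, not Faray; it does not apply.
Duty = $37,331.80 × 18% = $6,719.72.
Line 3 (8817.62, Ulia, 2,897 m², $628,533.12):
Base rate for 8817.62 is 22%.
8817.62 has an FTA preferential rate, but origin Ulia is not Fenania; base rate stands.
Duty = $628,533.12 × 22% = $138,277.29.
Total = $13,534.04 + $6,719.72 + $138,277.29 = $158,531.05.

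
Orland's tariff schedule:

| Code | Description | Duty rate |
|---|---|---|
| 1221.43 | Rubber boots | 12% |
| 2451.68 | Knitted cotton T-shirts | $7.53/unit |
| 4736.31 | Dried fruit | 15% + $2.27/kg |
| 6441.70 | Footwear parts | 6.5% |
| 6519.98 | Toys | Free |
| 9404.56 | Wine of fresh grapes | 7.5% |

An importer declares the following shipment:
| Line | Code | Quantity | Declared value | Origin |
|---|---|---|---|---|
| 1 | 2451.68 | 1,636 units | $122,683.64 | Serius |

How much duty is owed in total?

$12,319.08

Line 1 (2451.68, Serius, 1,636 units, $122,683.64):
Base rate for 2451.68 is $7.53/unit.
Duty = 1,636 × $7.53 = $12,319.08.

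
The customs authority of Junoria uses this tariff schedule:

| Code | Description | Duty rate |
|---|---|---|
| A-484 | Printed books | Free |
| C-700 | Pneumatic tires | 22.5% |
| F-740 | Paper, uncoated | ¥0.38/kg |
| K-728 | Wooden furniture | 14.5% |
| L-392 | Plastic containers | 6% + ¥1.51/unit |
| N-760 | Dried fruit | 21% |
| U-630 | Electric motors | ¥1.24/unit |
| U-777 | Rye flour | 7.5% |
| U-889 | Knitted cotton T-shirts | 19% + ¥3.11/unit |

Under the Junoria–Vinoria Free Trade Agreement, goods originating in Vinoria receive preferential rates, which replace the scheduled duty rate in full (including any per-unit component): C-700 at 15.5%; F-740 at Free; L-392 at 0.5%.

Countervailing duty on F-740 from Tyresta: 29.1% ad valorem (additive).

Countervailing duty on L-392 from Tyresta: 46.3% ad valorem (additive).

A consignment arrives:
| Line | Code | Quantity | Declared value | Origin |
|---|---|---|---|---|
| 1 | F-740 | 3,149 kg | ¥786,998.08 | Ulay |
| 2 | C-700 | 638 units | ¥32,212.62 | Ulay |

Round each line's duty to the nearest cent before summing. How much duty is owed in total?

Line 1 (F-740, Ulay, 3,149 kg, ¥786,998.08):
Base rate for F-740 is ¥0.38/kg.
F-740 has an FTA preferential rate, but origin Ulay is not Vinoria; base rate stands.
The additional-duty order on F-740 targets Tyresta, not Ulay; it does not apply.
Duty = 3,149 × ¥0.38 = ¥1,196.62.
Line 2 (C-700, Ulay, 638 units, ¥32,212.62):
Base rate for C-700 is 22.5%.
C-700 has an FTA preferential rate, but origin Ulay is not Vinoria; base rate stands.
Duty = ¥32,212.62 × 22.5% = ¥7,247.84.
Total = ¥1,196.62 + ¥7,247.84 = ¥8,444.46.

¥8,444.46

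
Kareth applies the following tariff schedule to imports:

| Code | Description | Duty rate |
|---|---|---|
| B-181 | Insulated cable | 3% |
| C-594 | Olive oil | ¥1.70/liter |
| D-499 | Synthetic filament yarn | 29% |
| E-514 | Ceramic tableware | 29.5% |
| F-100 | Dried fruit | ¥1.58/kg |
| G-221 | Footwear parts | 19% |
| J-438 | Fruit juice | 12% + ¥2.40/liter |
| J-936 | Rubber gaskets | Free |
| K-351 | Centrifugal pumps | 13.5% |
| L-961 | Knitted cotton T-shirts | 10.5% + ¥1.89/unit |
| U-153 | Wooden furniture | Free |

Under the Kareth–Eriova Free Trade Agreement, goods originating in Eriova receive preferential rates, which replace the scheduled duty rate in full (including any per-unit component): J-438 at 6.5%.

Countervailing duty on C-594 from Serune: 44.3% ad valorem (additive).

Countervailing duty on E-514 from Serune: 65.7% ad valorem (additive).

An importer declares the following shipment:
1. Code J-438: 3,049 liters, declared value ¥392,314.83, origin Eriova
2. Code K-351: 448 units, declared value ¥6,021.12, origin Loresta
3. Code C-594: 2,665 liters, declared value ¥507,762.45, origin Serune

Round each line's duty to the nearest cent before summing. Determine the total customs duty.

¥255,782.58

Line 1 (J-438, Eriova, 3,049 liters, ¥392,314.83):
Base rate for J-438 is 12% + ¥2.40/liter.
Origin Eriova qualifies under the Kareth–Eriova agreement and J-438 is covered: preferential rate 6.5% applies instead.
Duty = ¥392,314.83 × 6.5% = ¥25,500.46.
Line 2 (K-351, Loresta, 448 units, ¥6,021.12):
Base rate for K-351 is 13.5%.
Duty = ¥6,021.12 × 13.5% = ¥812.85.
Line 3 (C-594, Serune, 2,665 liters, ¥507,762.45):
Base rate for C-594 is ¥1.70/liter.
Additional duty on C-594 from Serune: +44.3% ad valorem. Applied ad valorem rate = 44.3%.
Duty = ¥507,762.45 × 44.3% + 2,665 × ¥1.70 = ¥229,469.27.
Total = ¥25,500.46 + ¥812.85 + ¥229,469.27 = ¥255,782.58.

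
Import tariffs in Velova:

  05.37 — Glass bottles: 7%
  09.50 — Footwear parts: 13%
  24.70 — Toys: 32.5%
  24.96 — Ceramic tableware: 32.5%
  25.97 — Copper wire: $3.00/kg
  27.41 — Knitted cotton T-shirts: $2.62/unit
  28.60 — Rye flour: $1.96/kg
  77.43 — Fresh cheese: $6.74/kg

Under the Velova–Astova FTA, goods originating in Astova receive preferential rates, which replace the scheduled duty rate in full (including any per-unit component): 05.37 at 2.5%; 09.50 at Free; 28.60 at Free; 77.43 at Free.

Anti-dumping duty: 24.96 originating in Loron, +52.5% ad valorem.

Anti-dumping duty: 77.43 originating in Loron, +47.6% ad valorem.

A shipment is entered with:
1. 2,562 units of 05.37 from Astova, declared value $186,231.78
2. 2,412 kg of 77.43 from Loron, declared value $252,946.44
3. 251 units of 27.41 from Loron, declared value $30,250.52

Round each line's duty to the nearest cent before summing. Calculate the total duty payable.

Line 1 (05.37, Astova, 2,562 units, $186,231.78):
Base rate for 05.37 is 7%.
Origin Astova qualifies under the Velova–Astova agreement and 05.37 is covered: preferential rate 2.5% applies instead.
Duty = $186,231.78 × 2.5% = $4,655.79.
Line 2 (77.43, Loron, 2,412 kg, $252,946.44):
Base rate for 77.43 is $6.74/kg.
77.43 has an FTA preferential rate, but origin Loron is not Astova; base rate stands.
Additional duty on 77.43 from Loron: +47.6% ad valorem. Applied ad valorem rate = 47.6%.
Duty = $252,946.44 × 47.6% + 2,412 × $6.74 = $136,659.39.
Line 3 (27.41, Loron, 251 units, $30,250.52):
Base rate for 27.41 is $2.62/unit.
Duty = 251 × $2.62 = $657.62.
Total = $4,655.79 + $136,659.39 + $657.62 = $141,972.80.

$141,972.80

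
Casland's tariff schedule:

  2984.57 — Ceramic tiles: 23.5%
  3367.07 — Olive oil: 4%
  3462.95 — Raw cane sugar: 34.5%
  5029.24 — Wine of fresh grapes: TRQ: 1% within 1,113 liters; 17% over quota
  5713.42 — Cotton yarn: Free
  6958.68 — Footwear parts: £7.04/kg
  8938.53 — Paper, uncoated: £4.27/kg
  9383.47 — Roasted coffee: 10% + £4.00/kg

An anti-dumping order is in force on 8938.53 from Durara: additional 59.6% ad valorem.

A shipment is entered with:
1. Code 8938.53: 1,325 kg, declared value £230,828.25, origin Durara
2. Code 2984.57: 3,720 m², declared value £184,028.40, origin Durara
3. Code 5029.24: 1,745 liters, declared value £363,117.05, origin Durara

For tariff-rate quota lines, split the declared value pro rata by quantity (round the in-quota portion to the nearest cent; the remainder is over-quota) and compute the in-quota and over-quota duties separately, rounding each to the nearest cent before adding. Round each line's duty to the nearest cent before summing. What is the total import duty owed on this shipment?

£211,151.29

Line 1 (8938.53, Durara, 1,325 kg, £230,828.25):
Base rate for 8938.53 is £4.27/kg.
Additional duty on 8938.53 from Durara: +59.6% ad valorem. Applied ad valorem rate = 59.6%.
Duty = £230,828.25 × 59.6% + 1,325 × £4.27 = £143,231.39.
Line 2 (2984.57, Durara, 3,720 m², £184,028.40):
Base rate for 2984.57 is 23.5%.
Duty = £184,028.40 × 23.5% = £43,246.67.
Line 3 (5029.24, Durara, 1,745 liters, £363,117.05):
Code 5029.24 is under a tariff-rate quota (threshold 1,113 liters). In-quota: 1,113 liters at 1%; over-quota: 632 liters at 17%.
Pro-rata value split: in-quota = £363,117.05 × 1,113/1,745 = £231,604.17; over-quota = £363,117.05 − £231,604.17 = £131,512.88.
In-quota duty = £231,604.17 × 1% = £2,316.04. Over-quota duty = £131,512.88 × 17% = £22,357.19.
Line duty = £2,316.04 + £22,357.19 = £24,673.23.
Total = £143,231.39 + £43,246.67 + £24,673.23 = £211,151.29.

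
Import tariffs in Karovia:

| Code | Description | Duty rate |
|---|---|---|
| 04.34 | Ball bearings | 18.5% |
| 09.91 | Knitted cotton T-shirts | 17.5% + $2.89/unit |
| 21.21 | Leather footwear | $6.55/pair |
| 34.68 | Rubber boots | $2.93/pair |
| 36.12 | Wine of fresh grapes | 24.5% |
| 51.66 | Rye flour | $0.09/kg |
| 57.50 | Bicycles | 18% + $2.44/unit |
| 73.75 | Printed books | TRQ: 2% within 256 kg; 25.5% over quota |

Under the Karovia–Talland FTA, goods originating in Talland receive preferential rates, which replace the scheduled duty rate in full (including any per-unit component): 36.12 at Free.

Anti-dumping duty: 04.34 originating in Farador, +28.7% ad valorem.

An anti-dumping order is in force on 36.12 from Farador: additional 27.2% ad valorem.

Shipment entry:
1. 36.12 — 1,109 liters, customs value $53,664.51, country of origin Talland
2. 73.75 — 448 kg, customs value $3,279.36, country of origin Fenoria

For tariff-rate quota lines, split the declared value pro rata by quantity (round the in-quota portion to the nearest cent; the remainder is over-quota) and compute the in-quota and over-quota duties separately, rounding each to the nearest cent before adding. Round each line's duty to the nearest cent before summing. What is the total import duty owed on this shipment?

Line 1 (36.12, Talland, 1,109 liters, $53,664.51):
Base rate for 36.12 is 24.5%.
Origin Talland qualifies under the Karovia–Talland agreement and 36.12 is covered: preferential rate Free applies instead.
The additional-duty order on 36.12 targets Farador, not Talland; it does not apply.
Duty = $53,664.51 × 0% = $0.00.
Line 2 (73.75, Fenoria, 448 kg, $3,279.36):
Code 73.75 is under a tariff-rate quota (threshold 256 kg). In-quota: 256 kg at 2%; over-quota: 192 kg at 25.5%.
Pro-rata value split: in-quota = $3,279.36 × 256/448 = $1,873.92; over-quota = $3,279.36 − $1,873.92 = $1,405.44.
In-quota duty = $1,873.92 × 2% = $37.48. Over-quota duty = $1,405.44 × 25.5% = $358.39.
Line duty = $37.48 + $358.39 = $395.87.
Total = $0.00 + $395.87 = $395.87.

$395.87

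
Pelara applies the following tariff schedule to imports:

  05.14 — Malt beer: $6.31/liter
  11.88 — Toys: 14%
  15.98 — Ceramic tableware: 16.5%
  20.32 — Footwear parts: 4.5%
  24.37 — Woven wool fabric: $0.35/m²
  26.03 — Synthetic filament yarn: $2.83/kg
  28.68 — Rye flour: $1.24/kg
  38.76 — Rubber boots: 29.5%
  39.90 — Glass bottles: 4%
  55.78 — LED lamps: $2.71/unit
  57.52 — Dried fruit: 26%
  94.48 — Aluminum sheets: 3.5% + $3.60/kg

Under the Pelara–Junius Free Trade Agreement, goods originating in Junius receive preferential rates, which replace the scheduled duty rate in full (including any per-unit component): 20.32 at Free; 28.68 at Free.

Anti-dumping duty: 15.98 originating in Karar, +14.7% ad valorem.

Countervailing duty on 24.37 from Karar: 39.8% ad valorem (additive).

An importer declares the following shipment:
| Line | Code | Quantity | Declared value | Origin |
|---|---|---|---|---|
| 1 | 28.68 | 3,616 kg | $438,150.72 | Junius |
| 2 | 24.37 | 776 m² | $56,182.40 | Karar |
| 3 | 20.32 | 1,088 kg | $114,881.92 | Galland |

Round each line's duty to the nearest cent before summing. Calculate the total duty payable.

$27,801.89

Line 1 (28.68, Junius, 3,616 kg, $438,150.72):
Base rate for 28.68 is $1.24/kg.
Origin Junius qualifies under the Pelara–Junius agreement and 28.68 is covered: preferential rate Free applies instead.
Duty = $438,150.72 × 0% = $0.00.
Line 2 (24.37, Karar, 776 m², $56,182.40):
Base rate for 24.37 is $0.35/m².
Additional duty on 24.37 from Karar: +39.8% ad valorem. Applied ad valorem rate = 39.8%.
Duty = $56,182.40 × 39.8% + 776 × $0.35 = $22,632.20.
Line 3 (20.32, Galland, 1,088 kg, $114,881.92):
Base rate for 20.32 is 4.5%.
20.32 has an FTA preferential rate, but origin Galland is not Junius; base rate stands.
Duty = $114,881.92 × 4.5% = $5,169.69.
Total = $0.00 + $22,632.20 + $5,169.69 = $27,801.89.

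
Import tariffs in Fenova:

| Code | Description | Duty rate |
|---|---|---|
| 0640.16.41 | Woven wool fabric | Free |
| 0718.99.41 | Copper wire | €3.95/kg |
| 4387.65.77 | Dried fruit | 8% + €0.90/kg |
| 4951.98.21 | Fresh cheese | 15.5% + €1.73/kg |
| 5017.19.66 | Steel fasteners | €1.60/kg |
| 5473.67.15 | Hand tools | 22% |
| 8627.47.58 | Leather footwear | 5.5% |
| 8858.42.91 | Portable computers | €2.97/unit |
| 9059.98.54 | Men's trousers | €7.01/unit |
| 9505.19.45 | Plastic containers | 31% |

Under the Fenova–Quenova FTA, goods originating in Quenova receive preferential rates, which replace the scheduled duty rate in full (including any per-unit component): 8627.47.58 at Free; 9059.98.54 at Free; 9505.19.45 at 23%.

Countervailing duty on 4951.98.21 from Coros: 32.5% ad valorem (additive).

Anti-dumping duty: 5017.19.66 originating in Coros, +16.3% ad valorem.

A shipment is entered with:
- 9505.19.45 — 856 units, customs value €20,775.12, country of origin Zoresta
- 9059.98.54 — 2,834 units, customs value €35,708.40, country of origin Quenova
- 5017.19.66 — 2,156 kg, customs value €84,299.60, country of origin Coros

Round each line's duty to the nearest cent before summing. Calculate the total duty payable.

€23,630.72

Line 1 (9505.19.45, Zoresta, 856 units, €20,775.12):
Base rate for 9505.19.45 is 31%.
9505.19.45 has an FTA preferential rate, but origin Zoresta is not Quenova; base rate stands.
Duty = €20,775.12 × 31% = €6,440.29.
Line 2 (9059.98.54, Quenova, 2,834 units, €35,708.40):
Base rate for 9059.98.54 is €7.01/unit.
Origin Quenova qualifies under the Fenova–Quenova agreement and 9059.98.54 is covered: preferential rate Free applies instead.
Duty = €35,708.40 × 0% = €0.00.
Line 3 (5017.19.66, Coros, 2,156 kg, €84,299.60):
Base rate for 5017.19.66 is €1.60/kg.
Additional duty on 5017.19.66 from Coros: +16.3% ad valorem. Applied ad valorem rate = 16.3%.
Duty = €84,299.60 × 16.3% + 2,156 × €1.60 = €17,190.43.
Total = €6,440.29 + €0.00 + €17,190.43 = €23,630.72.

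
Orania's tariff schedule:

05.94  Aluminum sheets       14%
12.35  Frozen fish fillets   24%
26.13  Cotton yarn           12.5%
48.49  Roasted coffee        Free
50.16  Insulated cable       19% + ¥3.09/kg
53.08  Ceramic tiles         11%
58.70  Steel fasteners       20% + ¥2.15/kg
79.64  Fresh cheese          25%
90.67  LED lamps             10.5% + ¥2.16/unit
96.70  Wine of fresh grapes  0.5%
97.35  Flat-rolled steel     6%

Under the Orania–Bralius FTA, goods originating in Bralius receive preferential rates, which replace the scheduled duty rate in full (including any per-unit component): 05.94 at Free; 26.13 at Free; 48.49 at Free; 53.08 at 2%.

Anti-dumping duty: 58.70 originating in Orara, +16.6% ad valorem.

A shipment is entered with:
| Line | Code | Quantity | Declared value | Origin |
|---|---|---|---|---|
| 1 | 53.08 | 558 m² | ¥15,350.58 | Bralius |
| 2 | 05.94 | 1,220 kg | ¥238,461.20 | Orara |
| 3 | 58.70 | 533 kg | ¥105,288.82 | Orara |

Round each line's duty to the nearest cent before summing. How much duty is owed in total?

Line 1 (53.08, Bralius, 558 m², ¥15,350.58):
Base rate for 53.08 is 11%.
Origin Bralius qualifies under the Orania–Bralius agreement and 53.08 is covered: preferential rate 2% applies instead.
Duty = ¥15,350.58 × 2% = ¥307.01.
Line 2 (05.94, Orara, 1,220 kg, ¥238,461.20):
Base rate for 05.94 is 14%.
05.94 has an FTA preferential rate, but origin Orara is not Bralius; base rate stands.
Duty = ¥238,461.20 × 14% = ¥33,384.57.
Line 3 (58.70, Orara, 533 kg, ¥105,288.82):
Base rate for 58.70 is 20% + ¥2.15/kg.
Additional duty on 58.70 from Orara: +16.6%. Applied ad valorem rate: 20% + 16.6% = 36.6%.
Duty = ¥105,288.82 × 36.6% + 533 × ¥2.15 = ¥39,681.66.
Total = ¥307.01 + ¥33,384.57 + ¥39,681.66 = ¥73,373.24.

¥73,373.24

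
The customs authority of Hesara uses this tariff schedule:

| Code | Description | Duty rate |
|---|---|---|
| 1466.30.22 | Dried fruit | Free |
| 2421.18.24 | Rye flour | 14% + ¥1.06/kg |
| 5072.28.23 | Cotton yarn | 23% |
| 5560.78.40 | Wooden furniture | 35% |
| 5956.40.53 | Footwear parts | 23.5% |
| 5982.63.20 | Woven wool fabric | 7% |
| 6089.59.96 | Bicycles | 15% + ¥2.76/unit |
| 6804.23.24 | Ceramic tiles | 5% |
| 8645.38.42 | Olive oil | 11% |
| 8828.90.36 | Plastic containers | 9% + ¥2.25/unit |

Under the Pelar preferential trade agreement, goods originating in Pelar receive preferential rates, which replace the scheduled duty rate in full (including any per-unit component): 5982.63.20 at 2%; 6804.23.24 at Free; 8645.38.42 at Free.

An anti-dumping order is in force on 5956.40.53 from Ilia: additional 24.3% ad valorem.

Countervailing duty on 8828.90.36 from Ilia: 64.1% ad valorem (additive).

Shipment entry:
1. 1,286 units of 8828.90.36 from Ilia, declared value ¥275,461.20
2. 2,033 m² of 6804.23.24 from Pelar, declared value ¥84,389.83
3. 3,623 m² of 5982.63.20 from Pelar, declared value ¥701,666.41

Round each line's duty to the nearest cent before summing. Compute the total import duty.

¥218,288.97

Line 1 (8828.90.36, Ilia, 1,286 units, ¥275,461.20):
Base rate for 8828.90.36 is 9% + ¥2.25/unit.
Additional duty on 8828.90.36 from Ilia: +64.1%. Applied ad valorem rate: 9% + 64.1% = 73.1%.
Duty = ¥275,461.20 × 73.1% + 1,286 × ¥2.25 = ¥204,255.64.
Line 2 (6804.23.24, Pelar, 2,033 m², ¥84,389.83):
Base rate for 6804.23.24 is 5%.
Origin Pelar qualifies under the Hesara–Pelar agreement and 6804.23.24 is covered: preferential rate Free applies instead.
Duty = ¥84,389.83 × 0% = ¥0.00.
Line 3 (5982.63.20, Pelar, 3,623 m², ¥701,666.41):
Base rate for 5982.63.20 is 7%.
Origin Pelar qualifies under the Hesara–Pelar agreement and 5982.63.20 is covered: preferential rate 2% applies instead.
Duty = ¥701,666.41 × 2% = ¥14,033.33.
Total = ¥204,255.64 + ¥0.00 + ¥14,033.33 = ¥218,288.97.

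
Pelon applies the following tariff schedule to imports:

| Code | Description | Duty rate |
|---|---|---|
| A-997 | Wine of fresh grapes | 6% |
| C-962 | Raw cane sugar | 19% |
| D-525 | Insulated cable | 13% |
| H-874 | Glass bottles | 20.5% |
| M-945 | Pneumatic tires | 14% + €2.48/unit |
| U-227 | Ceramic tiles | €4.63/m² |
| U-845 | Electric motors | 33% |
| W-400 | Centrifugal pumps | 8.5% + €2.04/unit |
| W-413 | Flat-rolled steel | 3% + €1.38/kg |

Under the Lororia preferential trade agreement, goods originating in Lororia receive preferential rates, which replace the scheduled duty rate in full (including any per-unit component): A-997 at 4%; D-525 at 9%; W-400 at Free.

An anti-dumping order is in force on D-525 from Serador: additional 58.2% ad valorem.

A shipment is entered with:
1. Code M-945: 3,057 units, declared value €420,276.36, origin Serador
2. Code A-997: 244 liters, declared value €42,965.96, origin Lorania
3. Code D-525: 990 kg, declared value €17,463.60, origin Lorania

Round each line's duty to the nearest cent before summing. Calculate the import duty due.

Line 1 (M-945, Serador, 3,057 units, €420,276.36):
Base rate for M-945 is 14% + €2.48/unit.
Duty = €420,276.36 × 14% + 3,057 × €2.48 = €66,420.05.
Line 2 (A-997, Lorania, 244 liters, €42,965.96):
Base rate for A-997 is 6%.
A-997 has an FTA preferential rate, but origin Lorania is not Lororia; base rate stands.
Duty = €42,965.96 × 6% = €2,577.96.
Line 3 (D-525, Lorania, 990 kg, €17,463.60):
Base rate for D-525 is 13%.
D-525 has an FTA preferential rate, but origin Lorania is not Lororia; base rate stands.
The additional-duty order on D-525 targets Serador, not Lorania; it does not apply.
Duty = €17,463.60 × 13% = €2,270.27.
Total = €66,420.05 + €2,577.96 + €2,270.27 = €71,268.28.

€71,268.28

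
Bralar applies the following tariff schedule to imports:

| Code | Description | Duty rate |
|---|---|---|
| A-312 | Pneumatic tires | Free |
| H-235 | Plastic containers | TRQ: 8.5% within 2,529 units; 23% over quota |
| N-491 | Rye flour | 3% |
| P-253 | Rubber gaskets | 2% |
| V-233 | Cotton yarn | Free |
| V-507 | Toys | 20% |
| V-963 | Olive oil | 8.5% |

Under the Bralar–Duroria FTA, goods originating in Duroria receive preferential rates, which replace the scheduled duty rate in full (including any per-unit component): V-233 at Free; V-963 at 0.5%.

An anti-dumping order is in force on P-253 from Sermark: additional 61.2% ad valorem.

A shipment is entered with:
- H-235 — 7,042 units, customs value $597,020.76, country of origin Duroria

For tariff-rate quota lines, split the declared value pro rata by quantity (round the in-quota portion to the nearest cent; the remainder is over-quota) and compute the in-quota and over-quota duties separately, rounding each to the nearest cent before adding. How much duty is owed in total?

Line 1 (H-235, Duroria, 7,042 units, $597,020.76):
Code H-235 is under a tariff-rate quota (threshold 2,529 units). In-quota: 2,529 units at 8.5%; over-quota: 4,513 units at 23%.
Pro-rata value split: in-quota = $597,020.76 × 2,529/7,042 = $214,408.62; over-quota = $597,020.76 − $214,408.62 = $382,612.14.
In-quota duty = $214,408.62 × 8.5% = $18,224.73. Over-quota duty = $382,612.14 × 23% = $88,000.79.
Line duty = $18,224.73 + $88,000.79 = $106,225.52.

$106,225.52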